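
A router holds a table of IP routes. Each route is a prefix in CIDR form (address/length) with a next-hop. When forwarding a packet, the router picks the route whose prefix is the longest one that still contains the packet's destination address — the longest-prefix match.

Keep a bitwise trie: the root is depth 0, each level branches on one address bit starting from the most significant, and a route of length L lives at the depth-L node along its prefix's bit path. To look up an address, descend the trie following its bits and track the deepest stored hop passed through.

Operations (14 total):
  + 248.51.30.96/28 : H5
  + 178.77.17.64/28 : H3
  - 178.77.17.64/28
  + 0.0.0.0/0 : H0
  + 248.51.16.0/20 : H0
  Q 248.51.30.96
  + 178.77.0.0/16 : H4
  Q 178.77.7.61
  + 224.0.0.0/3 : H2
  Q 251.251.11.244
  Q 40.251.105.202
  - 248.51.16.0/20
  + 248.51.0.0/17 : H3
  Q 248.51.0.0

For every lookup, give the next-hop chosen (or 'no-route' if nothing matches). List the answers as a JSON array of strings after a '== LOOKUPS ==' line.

Trace:
  + 248.51.30.96/28 (H5) depth=28
  + 178.77.17.64/28 (H3) depth=28
  del 178.77.17.64/28 (clear depth 28)
  + 0.0.0.0/0 (H0) depth=0
  + 248.51.16.0/20 (H0) depth=20
  Q 248.51.30.96: descend 1111100000110011000111100110 ; hops seen [H0,H0,H5] ; pick H5
  + 178.77.0.0/16 (H4) depth=16
  Q 178.77.7.61: descend 1011001001001101000 ; hops seen [H0,H4] ; pick H4
  + 224.0.0.0/3 (H2) depth=3
  Q 251.251.11.244: descend 111110 ; hops seen [H0,H2] ; pick H2
  Q 40.251.105.202: descend ε ; hops seen [H0] ; pick H0
  del 248.51.16.0/20 (clear depth 20)
  + 248.51.0.0/17 (H3) depth=17
  Q 248.51.0.0: descend 1111100000110011000 ; hops seen [H0,H2,H3] ; pick H3

== LOOKUPS ==
["H5","H4","H2","H0","H3"]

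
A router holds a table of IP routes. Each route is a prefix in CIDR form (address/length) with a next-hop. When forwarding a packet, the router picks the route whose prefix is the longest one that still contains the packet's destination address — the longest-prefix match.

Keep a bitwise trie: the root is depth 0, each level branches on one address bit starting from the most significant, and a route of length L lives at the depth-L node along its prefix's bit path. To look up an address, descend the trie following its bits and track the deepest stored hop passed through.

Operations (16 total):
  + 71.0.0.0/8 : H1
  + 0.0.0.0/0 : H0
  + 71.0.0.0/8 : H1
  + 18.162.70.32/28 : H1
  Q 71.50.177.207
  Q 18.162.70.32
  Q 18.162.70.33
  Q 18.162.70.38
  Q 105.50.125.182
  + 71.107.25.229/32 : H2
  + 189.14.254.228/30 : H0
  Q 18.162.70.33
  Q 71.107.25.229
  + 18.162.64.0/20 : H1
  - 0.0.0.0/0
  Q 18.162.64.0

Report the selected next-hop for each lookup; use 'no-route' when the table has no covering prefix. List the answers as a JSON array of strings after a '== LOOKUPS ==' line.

Apply in order:
  add 71.0.0.0/8 -> H1 at depth 8
  add 0.0.0.0/0 -> H0 at depth 0
  add 71.0.0.0/8 -> H1 at depth 8
  add 18.162.70.32/28 -> H1 at depth 28
  ? 71.50.177.207  path d0:H0→d1:-→d2:-→d3:-→d4:-→d5:-→d6:-→d7:-→d8:H1  best=H1
  ? 18.162.70.32  path d0:H0→d1:-→d2:-→d3:-→d4:-→d5:-→d6:-→d7:-→d8:-→d9:-→d10:-→d11:-→d12:-→d13:-→d14:-→d15:-→d16:-→d17:-→d18:-→d19:-→d20:-→d21:-→d22:-→d23:-→d24:-→d25:-→d26:-→d27:-→d28:H1  best=H1
  ? 18.162.70.33  path d0:H0→d1:-→d2:-→d3:-→d4:-→d5:-→d6:-→d7:-→d8:-→d9:-→d10:-→d11:-→d12:-→d13:-→d14:-→d15:-→d16:-→d17:-→d18:-→d19:-→d20:-→d21:-→d22:-→d23:-→d24:-→d25:-→d26:-→d27:-→d28:H1  best=H1
  ? 18.162.70.38  path d0:H0→d1:-→d2:-→d3:-→d4:-→d5:-→d6:-→d7:-→d8:-→d9:-→d10:-→d11:-→d12:-→d13:-→d14:-→d15:-→d16:-→d17:-→d18:-→d19:-→d20:-→d21:-→d22:-→d23:-→d24:-→d25:-→d26:-→d27:-→d28:H1  best=H1
  ? 105.50.125.182  path d0:H0→d1:-→d2:-  best=H0
  add 71.107.25.229/32 -> H2 at depth 32
  add 189.14.254.228/30 -> H0 at depth 30
  ? 18.162.70.33  path d0:H0→d1:-→d2:-→d3:-→d4:-→d5:-→d6:-→d7:-→d8:-→d9:-→d10:-→d11:-→d12:-→d13:-→d14:-→d15:-→d16:-→d17:-→d18:-→d19:-→d20:-→d21:-→d22:-→d23:-→d24:-→d25:-→d26:-→d27:-→d28:H1  best=H1
  ? 71.107.25.229  path d0:H0→d1:-→d2:-→d3:-→d4:-→d5:-→d6:-→d7:-→d8:H1→d9:-→d10:-→d11:-→d12:-→d13:-→d14:-→d15:-→d16:-→d17:-→d18:-→d19:-→d20:-→d21:-→d22:-→d23:-→d24:-→d25:-→d26:-→d27:-→d28:-→d29:-→d30:-→d31:-→d32:H2  best=H2
  add 18.162.64.0/20 -> H1 at depth 20
  - 0.0.0.0/0 clear@0
  ? 18.162.64.0  path d0:-→d1:-→d2:-→d3:-→d4:-→d5:-→d6:-→d7:-→d8:-→d9:-→d10:-→d11:-→d12:-→d13:-→d14:-→d15:-→d16:-→d17:-→d18:-→d19:-→d20:H1→d21:-  best=H1

== LOOKUPS ==
["H1","H1","H1","H1","H0","H1","H2","H1"]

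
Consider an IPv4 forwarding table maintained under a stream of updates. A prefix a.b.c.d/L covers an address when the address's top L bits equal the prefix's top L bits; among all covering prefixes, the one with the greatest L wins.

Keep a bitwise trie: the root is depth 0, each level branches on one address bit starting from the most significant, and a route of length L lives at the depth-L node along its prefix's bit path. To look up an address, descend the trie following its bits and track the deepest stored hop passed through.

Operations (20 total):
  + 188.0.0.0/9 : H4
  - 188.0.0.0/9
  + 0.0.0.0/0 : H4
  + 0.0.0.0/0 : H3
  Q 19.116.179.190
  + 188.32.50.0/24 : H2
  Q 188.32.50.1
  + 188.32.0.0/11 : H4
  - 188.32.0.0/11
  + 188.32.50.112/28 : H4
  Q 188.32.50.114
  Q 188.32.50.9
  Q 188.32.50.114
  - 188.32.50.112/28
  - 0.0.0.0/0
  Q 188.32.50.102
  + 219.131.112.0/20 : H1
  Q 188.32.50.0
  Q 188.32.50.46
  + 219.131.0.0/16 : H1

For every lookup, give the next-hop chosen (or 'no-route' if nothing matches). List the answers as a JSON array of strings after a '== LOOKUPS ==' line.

Apply in order:
  add 188.0.0.0/9 -> H4 at depth 9
  - 188.0.0.0/9 clear@9
  add 0.0.0.0/0 -> H4 at depth 0
  add 0.0.0.0/0 -> H3 at depth 0
  Q 19.116.179.190: descend ε ; hops seen [H3] ; pick H3
  add 188.32.50.0/24 -> H2 at depth 24
  Q 188.32.50.1: descend 101111000010000000110010 ; hops seen [H3,H2] ; pick H2
  add 188.32.0.0/11 -> H4 at depth 11
  - 188.32.0.0/11 clear@11
  add 188.32.50.112/28 -> H4 at depth 28
  Q 188.32.50.114: descend 1011110000100000001100100111 ; hops seen [H3,H2,H4] ; pick H4
  Q 188.32.50.9: descend 1011110000100000001100100 ; hops seen [H3,H2] ; pick H2
  Q 188.32.50.114: descend 1011110000100000001100100111 ; hops seen [H3,H2,H4] ; pick H4
  - 188.32.50.112/28 clear@28
  - 0.0.0.0/0 clear@0
  Q 188.32.50.102: descend 101111000010000000110010011 ; hops seen [H2] ; pick H2
  add 219.131.112.0/20 -> H1 at depth 20
  Q 188.32.50.0: descend 1011110000100000001100100 ; hops seen [H2] ; pick H2
  Q 188.32.50.46: descend 1011110000100000001100100 ; hops seen [H2] ; pick H2
  add 219.131.0.0/16 -> H1 at depth 16

== LOOKUPS ==
["H3","H2","H4","H2","H4","H2","H2","H2"]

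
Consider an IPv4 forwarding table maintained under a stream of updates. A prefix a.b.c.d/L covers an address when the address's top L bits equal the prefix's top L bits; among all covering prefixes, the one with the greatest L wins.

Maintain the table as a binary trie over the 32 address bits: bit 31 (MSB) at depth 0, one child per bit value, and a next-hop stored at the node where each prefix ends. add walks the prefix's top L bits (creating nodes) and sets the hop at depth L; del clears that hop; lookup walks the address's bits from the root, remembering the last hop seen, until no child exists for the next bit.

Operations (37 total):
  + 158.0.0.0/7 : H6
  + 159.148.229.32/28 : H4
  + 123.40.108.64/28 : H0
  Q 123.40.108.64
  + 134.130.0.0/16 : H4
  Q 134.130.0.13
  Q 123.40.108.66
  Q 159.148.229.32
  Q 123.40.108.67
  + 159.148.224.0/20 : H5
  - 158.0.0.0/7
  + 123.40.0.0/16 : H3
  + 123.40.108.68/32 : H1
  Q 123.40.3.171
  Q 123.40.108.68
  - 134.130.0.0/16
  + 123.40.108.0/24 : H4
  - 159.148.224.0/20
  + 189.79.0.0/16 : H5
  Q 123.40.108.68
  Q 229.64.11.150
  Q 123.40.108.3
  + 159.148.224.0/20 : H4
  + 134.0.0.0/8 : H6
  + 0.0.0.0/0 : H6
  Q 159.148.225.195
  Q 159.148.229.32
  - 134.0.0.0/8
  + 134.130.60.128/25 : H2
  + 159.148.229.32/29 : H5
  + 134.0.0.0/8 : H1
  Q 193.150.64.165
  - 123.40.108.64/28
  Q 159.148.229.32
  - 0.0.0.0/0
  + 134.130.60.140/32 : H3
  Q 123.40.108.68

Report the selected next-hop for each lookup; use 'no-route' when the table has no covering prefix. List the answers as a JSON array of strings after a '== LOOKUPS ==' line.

Apply in order:
  add 158.0.0.0/7 -> H6 at depth 7
  add 159.148.229.32/28 -> H4 at depth 28
  add 123.40.108.64/28 -> H0 at depth 28
  lookup 123.40.108.64: bits 0111101100101000011011000100 walk d0:-→d1:-→d2:-→d3:-→d4:-→d5:-→d6:-→d7:-→d8:-→d9:-→d10:-→d11:-→d12:-→d13:-→d14:-→d15:-→d16:-→d17:-→d18:-→d19:-→d20:-→d21:-→d22:-→d23:-→d24:-→d25:-→d26:-→d27:-→d28:H0 -> H0
  add 134.130.0.0/16 -> H4 at depth 16
  lookup 134.130.0.13: bits 1000011010000010 walk d0:-→d1:-→d2:-→d3:-→d4:-→d5:-→d6:-→d7:-→d8:-→d9:-→d10:-→d11:-→d12:-→d13:-→d14:-→d15:-→d16:H4 -> H4
  lookup 123.40.108.66: bits 0111101100101000011011000100 walk d0:-→d1:-→d2:-→d3:-→d4:-→d5:-→d6:-→d7:-→d8:-→d9:-→d10:-→d11:-→d12:-→d13:-→d14:-→d15:-→d16:-→d17:-→d18:-→d19:-→d20:-→d21:-→d22:-→d23:-→d24:-→d25:-→d26:-→d27:-→d28:H0 -> H0
  lookup 159.148.229.32: bits 1001111110010100111001010010 walk d0:-→d1:-→d2:-→d3:-→d4:-→d5:-→d6:-→d7:H6→d8:-→d9:-→d10:-→d11:-→d12:-→d13:-→d14:-→d15:-→d16:-→d17:-→d18:-→d19:-→d20:-→d21:-→d22:-→d23:-→d24:-→d25:-→d26:-→d27:-→d28:H4 -> H4
  lookup 123.40.108.67: bits 0111101100101000011011000100 walk d0:-→d1:-→d2:-→d3:-→d4:-→d5:-→d6:-→d7:-→d8:-→d9:-→d10:-→d11:-→d12:-→d13:-→d14:-→d15:-→d16:-→d17:-→d18:-→d19:-→d20:-→d21:-→d22:-→d23:-→d24:-→d25:-→d26:-→d27:-→d28:H0 -> H0
  add 159.148.224.0/20 -> H5 at depth 20
  - 158.0.0.0/7 clear@7
  add 123.40.0.0/16 -> H3 at depth 16
  add 123.40.108.68/32 -> H1 at depth 32
  lookup 123.40.3.171: bits 01111011001010000 walk d0:-→d1:-→d2:-→d3:-→d4:-→d5:-→d6:-→d7:-→d8:-→d9:-→d10:-→d11:-→d12:-→d13:-→d14:-→d15:-→d16:H3→d17:- -> H3
  lookup 123.40.108.68: bits 01111011001010000110110001000100 walk d0:-→d1:-→d2:-→d3:-→d4:-→d5:-→d6:-→d7:-→d8:-→d9:-→d10:-→d11:-→d12:-→d13:-→d14:-→d15:-→d16:H3→d17:-→d18:-→d19:-→d20:-→d21:-→d22:-→d23:-→d24:-→d25:-→d26:-→d27:-→d28:H0→d29:-→d30:-→d31:-→d32:H1 -> H1
  - 134.130.0.0/16 clear@16
  add 123.40.108.0/24 -> H4 at depth 24
  - 159.148.224.0/20 clear@20
  add 189.79.0.0/16 -> H5 at depth 16
  lookup 123.40.108.68: bits 01111011001010000110110001000100 walk d0:-→d1:-→d2:-→d3:-→d4:-→d5:-→d6:-→d7:-→d8:-→d9:-→d10:-→d11:-→d12:-→d13:-→d14:-→d15:-→d16:H3→d17:-→d18:-→d19:-→d20:-→d21:-→d22:-→d23:-→d24:H4→d25:-→d26:-→d27:-→d28:H0→d29:-→d30:-→d31:-→d32:H1 -> H1
  lookup 229.64.11.150: bits 1 walk d0:-→d1:- -> no-route
  lookup 123.40.108.3: bits 0111101100101000011011000 walk d0:-→d1:-→d2:-→d3:-→d4:-→d5:-→d6:-→d7:-→d8:-→d9:-→d10:-→d11:-→d12:-→d13:-→d14:-→d15:-→d16:H3→d17:-→d18:-→d19:-→d20:-→d21:-→d22:-→d23:-→d24:H4→d25:- -> H4
  add 159.148.224.0/20 -> H4 at depth 20
  add 134.0.0.0/8 -> H6 at depth 8
  add 0.0.0.0/0 -> H6 at depth 0
  lookup 159.148.225.195: bits 100111111001010011100 walk d0:H6→d1:-→d2:-→d3:-→d4:-→d5:-→d6:-→d7:-→d8:-→d9:-→d10:-→d11:-→d12:-→d13:-→d14:-→d15:-→d16:-→d17:-→d18:-→d19:-→d20:H4→d21:- -> H4
  lookup 159.148.229.32: bits 1001111110010100111001010010 walk d0:H6→d1:-→d2:-→d3:-→d4:-→d5:-→d6:-→d7:-→d8:-→d9:-→d10:-→d11:-→d12:-→d13:-→d14:-→d15:-→d16:-→d17:-→d18:-→d19:-→d20:H4→d21:-→d22:-→d23:-→d24:-→d25:-→d26:-→d27:-→d28:H4 -> H4
  - 134.0.0.0/8 clear@8
  add 134.130.60.128/25 -> H2 at depth 25
  add 159.148.229.32/29 -> H5 at depth 29
  add 134.0.0.0/8 -> H1 at depth 8
  lookup 193.150.64.165: bits 1 walk d0:H6→d1:- -> H6
  - 123.40.108.64/28 clear@28
  lookup 159.148.229.32: bits 10011111100101001110010100100 walk d0:H6→d1:-→d2:-→d3:-→d4:-→d5:-→d6:-→d7:-→d8:-→d9:-→d10:-→d11:-→d12:-→d13:-→d14:-→d15:-→d16:-→d17:-→d18:-→d19:-→d20:H4→d21:-→d22:-→d23:-→d24:-→d25:-→d26:-→d27:-→d28:H4→d29:H5 -> H5
  - 0.0.0.0/0 clear@0
  add 134.130.60.140/32 -> H3 at depth 32
  lookup 123.40.108.68: bits 01111011001010000110110001000100 walk d0:-→d1:-→d2:-→d3:-→d4:-→d5:-→d6:-→d7:-→d8:-→d9:-→d10:-→d11:-→d12:-→d13:-→d14:-→d15:-→d16:H3→d17:-→d18:-→d19:-→d20:-→d21:-→d22:-→d23:-→d24:H4→d25:-→d26:-→d27:-→d28:-→d29:-→d30:-→d31:-→d32:H1 -> H1

== LOOKUPS ==
["H0","H4","H0","H4","H0","H3","H1","H1","no-route","H4","H4","H4","H6","H5","H1"]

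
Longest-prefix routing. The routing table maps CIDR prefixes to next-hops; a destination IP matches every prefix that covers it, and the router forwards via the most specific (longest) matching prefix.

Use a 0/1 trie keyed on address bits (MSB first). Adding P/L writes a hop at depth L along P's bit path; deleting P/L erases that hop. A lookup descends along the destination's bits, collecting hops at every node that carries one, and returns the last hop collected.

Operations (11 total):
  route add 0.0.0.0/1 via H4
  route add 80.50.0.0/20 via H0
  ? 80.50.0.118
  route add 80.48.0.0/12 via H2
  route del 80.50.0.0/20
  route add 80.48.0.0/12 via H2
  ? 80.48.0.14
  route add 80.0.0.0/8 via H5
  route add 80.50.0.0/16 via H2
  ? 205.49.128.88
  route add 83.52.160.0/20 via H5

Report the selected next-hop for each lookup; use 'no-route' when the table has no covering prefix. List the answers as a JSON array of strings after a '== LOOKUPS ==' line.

Trace:
  + 0.0.0.0/1 (H4) depth=1
  + 80.50.0.0/20 (H0) depth=20
  ? 80.50.0.118  path d0:-→d1:H4→d2:-→d3:-→d4:-→d5:-→d6:-→d7:-→d8:-→d9:-→d10:-→d11:-→d12:-→d13:-→d14:-→d15:-→d16:-→d17:-→d18:-→d19:-→d20:H0  best=H0
  + 80.48.0.0/12 (H2) depth=12
  - 80.50.0.0/20 clear@20
  + 80.48.0.0/12 (H2) depth=12
  ? 80.48.0.14  path d0:-→d1:H4→d2:-→d3:-→d4:-→d5:-→d6:-→d7:-→d8:-→d9:-→d10:-→d11:-→d12:H2→d13:-→d14:-  best=H2
  + 80.0.0.0/8 (H5) depth=8
  + 80.50.0.0/16 (H2) depth=16
  ? 205.49.128.88  path d0:-  best=no-route
  + 83.52.160.0/20 (H5) depth=20

== LOOKUPS ==
["H0","H2","no-route"]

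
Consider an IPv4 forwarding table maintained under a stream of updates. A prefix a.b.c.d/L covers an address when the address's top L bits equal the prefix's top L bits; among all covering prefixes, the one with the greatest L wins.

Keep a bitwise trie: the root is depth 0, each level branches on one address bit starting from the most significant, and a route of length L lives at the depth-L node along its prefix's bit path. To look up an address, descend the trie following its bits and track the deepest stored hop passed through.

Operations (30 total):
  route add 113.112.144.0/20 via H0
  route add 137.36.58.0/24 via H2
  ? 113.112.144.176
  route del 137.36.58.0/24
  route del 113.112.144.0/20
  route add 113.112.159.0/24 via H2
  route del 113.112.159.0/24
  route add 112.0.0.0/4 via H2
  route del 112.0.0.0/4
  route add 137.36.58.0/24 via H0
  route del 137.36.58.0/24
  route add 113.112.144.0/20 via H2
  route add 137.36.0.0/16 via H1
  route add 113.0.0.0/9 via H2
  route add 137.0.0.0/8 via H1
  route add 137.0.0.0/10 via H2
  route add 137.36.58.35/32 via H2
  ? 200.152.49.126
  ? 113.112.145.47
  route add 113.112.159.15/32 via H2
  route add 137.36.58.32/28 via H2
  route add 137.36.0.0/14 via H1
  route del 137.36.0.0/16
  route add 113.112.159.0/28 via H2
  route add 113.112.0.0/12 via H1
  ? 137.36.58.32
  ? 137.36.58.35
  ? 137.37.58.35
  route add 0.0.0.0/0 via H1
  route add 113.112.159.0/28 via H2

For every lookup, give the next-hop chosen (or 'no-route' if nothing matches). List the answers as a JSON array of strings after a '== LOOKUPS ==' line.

Process each operation:
  + 113.112.144.0/20 (H0) depth=20
  + 137.36.58.0/24 (H2) depth=24
  lookup 113.112.144.176: bits 01110001011100001001 walk d0:-→d1:-→d2:-→d3:-→d4:-→d5:-→d6:-→d7:-→d8:-→d9:-→d10:-→d11:-→d12:-→d13:-→d14:-→d15:-→d16:-→d17:-→d18:-→d19:-→d20:H0 -> H0
  - 137.36.58.0/24 clear@24
  - 113.112.144.0/20 clear@20
  + 113.112.159.0/24 (H2) depth=24
  - 113.112.159.0/24 clear@24
  + 112.0.0.0/4 (H2) depth=4
  - 112.0.0.0/4 clear@4
  + 137.36.58.0/24 (H0) depth=24
  - 137.36.58.0/24 clear@24
  + 113.112.144.0/20 (H2) depth=20
  + 137.36.0.0/16 (H1) depth=16
  + 113.0.0.0/9 (H2) depth=9
  + 137.0.0.0/8 (H1) depth=8
  + 137.0.0.0/10 (H2) depth=10
  + 137.36.58.35/32 (H2) depth=32
  lookup 200.152.49.126: bits 1 walk d0:-→d1:- -> no-route
  lookup 113.112.145.47: bits 01110001011100001001 walk d0:-→d1:-→d2:-→d3:-→d4:-→d5:-→d6:-→d7:-→d8:-→d9:H2→d10:-→d11:-→d12:-→d13:-→d14:-→d15:-→d16:-→d17:-→d18:-→d19:-→d20:H2 -> H2
  + 113.112.159.15/32 (H2) depth=32
  + 137.36.58.32/28 (H2) depth=28
  + 137.36.0.0/14 (H1) depth=14
  - 137.36.0.0/16 clear@16
  + 113.112.159.0/28 (H2) depth=28
  + 113.112.0.0/12 (H1) depth=12
  lookup 137.36.58.32: bits 100010010010010000111010001000 walk d0:-→d1:-→d2:-→d3:-→d4:-→d5:-→d6:-→d7:-→d8:H1→d9:-→d10:H2→d11:-→d12:-→d13:-→d14:H1→d15:-→d16:-→d17:-→d18:-→d19:-→d20:-→d21:-→d22:-→d23:-→d24:-→d25:-→d26:-→d27:-→d28:H2→d29:-→d30:- -> H2
  lookup 137.36.58.35: bits 10001001001001000011101000100011 walk d0:-→d1:-→d2:-→d3:-→d4:-→d5:-→d6:-→d7:-→d8:H1→d9:-→d10:H2→d11:-→d12:-→d13:-→d14:H1→d15:-→d16:-→d17:-→d18:-→d19:-→d20:-→d21:-→d22:-→d23:-→d24:-→d25:-→d26:-→d27:-→d28:H2→d29:-→d30:-→d31:-→d32:H2 -> H2
  lookup 137.37.58.35: bits 100010010010010 walk d0:-→d1:-→d2:-→d3:-→d4:-→d5:-→d6:-→d7:-→d8:H1→d9:-→d10:H2→d11:-→d12:-→d13:-→d14:H1→d15:- -> H1
  + 0.0.0.0/0 (H1) depth=0
  + 113.112.159.0/28 (H2) depth=28

== LOOKUPS ==
["H0","no-route","H2","H2","H2","H1"]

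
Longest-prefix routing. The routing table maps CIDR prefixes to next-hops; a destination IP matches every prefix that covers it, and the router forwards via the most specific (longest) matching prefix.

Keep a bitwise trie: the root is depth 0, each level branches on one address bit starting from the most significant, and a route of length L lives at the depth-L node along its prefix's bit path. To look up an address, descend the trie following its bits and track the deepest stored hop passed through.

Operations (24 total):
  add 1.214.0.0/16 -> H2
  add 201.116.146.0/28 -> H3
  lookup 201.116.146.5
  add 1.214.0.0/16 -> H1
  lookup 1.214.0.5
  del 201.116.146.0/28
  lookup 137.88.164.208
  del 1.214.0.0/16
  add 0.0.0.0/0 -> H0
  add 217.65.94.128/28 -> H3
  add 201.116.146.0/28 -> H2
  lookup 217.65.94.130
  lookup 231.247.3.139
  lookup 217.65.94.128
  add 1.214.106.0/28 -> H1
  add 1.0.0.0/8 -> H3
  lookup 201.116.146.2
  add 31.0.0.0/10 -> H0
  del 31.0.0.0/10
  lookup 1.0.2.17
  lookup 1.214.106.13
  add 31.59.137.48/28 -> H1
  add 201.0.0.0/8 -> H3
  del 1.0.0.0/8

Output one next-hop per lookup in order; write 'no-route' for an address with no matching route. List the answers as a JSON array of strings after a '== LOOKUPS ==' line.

Apply in order:
  add 1.214.0.0/16 -> H2 at depth 16
  add 201.116.146.0/28 -> H3 at depth 28
  ? 201.116.146.5  path d0:-→d1:-→d2:-→d3:-→d4:-→d5:-→d6:-→d7:-→d8:-→d9:-→d10:-→d11:-→d12:-→d13:-→d14:-→d15:-→d16:-→d17:-→d18:-→d19:-→d20:-→d21:-→d22:-→d23:-→d24:-→d25:-→d26:-→d27:-→d28:H3  best=H3
  add 1.214.0.0/16 -> H1 at depth 16
  ? 1.214.0.5  path d0:-→d1:-→d2:-→d3:-→d4:-→d5:-→d6:-→d7:-→d8:-→d9:-→d10:-→d11:-→d12:-→d13:-→d14:-→d15:-→d16:H1  best=H1
  del 201.116.146.0/28 (clear depth 28)
  ? 137.88.164.208  path d0:-→d1:-  best=no-route
  del 1.214.0.0/16 (clear depth 16)
  add 0.0.0.0/0 -> H0 at depth 0
  add 217.65.94.128/28 -> H3 at depth 28
  add 201.116.146.0/28 -> H2 at depth 28
  ? 217.65.94.130  path d0:H0→d1:-→d2:-→d3:-→d4:-→d5:-→d6:-→d7:-→d8:-→d9:-→d10:-→d11:-→d12:-→d13:-→d14:-→d15:-→d16:-→d17:-→d18:-→d19:-→d20:-→d21:-→d22:-→d23:-→d24:-→d25:-→d26:-→d27:-→d28:H3  best=H3
  ? 231.247.3.139  path d0:H0→d1:-→d2:-  best=H0
  ? 217.65.94.128  path d0:H0→d1:-→d2:-→d3:-→d4:-→d5:-→d6:-→d7:-→d8:-→d9:-→d10:-→d11:-→d12:-→d13:-→d14:-→d15:-→d16:-→d17:-→d18:-→d19:-→d20:-→d21:-→d22:-→d23:-→d24:-→d25:-→d26:-→d27:-→d28:H3  best=H3
  add 1.214.106.0/28 -> H1 at depth 28
  add 1.0.0.0/8 -> H3 at depth 8
  ? 201.116.146.2  path d0:H0→d1:-→d2:-→d3:-→d4:-→d5:-→d6:-→d7:-→d8:-→d9:-→d10:-→d11:-→d12:-→d13:-→d14:-→d15:-→d16:-→d17:-→d18:-→d19:-→d20:-→d21:-→d22:-→d23:-→d24:-→d25:-→d26:-→d27:-→d28:H2  best=H2
  add 31.0.0.0/10 -> H0 at depth 10
  del 31.0.0.0/10 (clear depth 10)
  ? 1.0.2.17  path d0:H0→d1:-→d2:-→d3:-→d4:-→d5:-→d6:-→d7:-→d8:H3  best=H3
  ? 1.214.106.13  path d0:H0→d1:-→d2:-→d3:-→d4:-→d5:-→d6:-→d7:-→d8:H3→d9:-→d10:-→d11:-→d12:-→d13:-→d14:-→d15:-→d16:-→d17:-→d18:-→d19:-→d20:-→d21:-→d22:-→d23:-→d24:-→d25:-→d26:-→d27:-→d28:H1  best=H1
  add 31.59.137.48/28 -> H1 at depth 28
  add 201.0.0.0/8 -> H3 at depth 8
  del 1.0.0.0/8 (clear depth 8)

== LOOKUPS ==
["H3","H1","no-route","H3","H0","H3","H2","H3","H1"]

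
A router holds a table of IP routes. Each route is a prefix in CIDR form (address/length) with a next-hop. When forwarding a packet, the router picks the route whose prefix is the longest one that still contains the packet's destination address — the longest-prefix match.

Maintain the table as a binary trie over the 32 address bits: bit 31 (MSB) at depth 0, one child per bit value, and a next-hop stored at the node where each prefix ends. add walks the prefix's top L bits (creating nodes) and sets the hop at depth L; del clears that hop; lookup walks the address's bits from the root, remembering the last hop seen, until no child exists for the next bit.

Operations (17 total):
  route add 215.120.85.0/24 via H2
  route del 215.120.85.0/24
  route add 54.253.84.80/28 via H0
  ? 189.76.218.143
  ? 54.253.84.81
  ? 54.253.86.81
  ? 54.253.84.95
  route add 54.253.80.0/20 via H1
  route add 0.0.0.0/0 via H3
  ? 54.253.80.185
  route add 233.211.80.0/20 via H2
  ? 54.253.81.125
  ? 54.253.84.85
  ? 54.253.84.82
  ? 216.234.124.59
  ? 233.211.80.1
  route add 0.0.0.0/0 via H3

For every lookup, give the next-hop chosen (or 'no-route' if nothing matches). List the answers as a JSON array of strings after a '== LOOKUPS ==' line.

Process each operation:
  + 215.120.85.0/24 (H2) depth=24
  del 215.120.85.0/24 (clear depth 24)
  + 54.253.84.80/28 (H0) depth=28
  lookup 189.76.218.143: bits 1 walk d0:-→d1:- -> no-route
  lookup 54.253.84.81: bits 0011011011111101010101000101 walk d0:-→d1:-→d2:-→d3:-→d4:-→d5:-→d6:-→d7:-→d8:-→d9:-→d10:-→d11:-→d12:-→d13:-→d14:-→d15:-→d16:-→d17:-→d18:-→d19:-→d20:-→d21:-→d22:-→d23:-→d24:-→d25:-→d26:-→d27:-→d28:H0 -> H0
  lookup 54.253.86.81: bits 0011011011111101010101 walk d0:-→d1:-→d2:-→d3:-→d4:-→d5:-→d6:-→d7:-→d8:-→d9:-→d10:-→d11:-→d12:-→d13:-→d14:-→d15:-→d16:-→d17:-→d18:-→d19:-→d20:-→d21:-→d22:- -> no-route
  lookup 54.253.84.95: bits 0011011011111101010101000101 walk d0:-→d1:-→d2:-→d3:-→d4:-→d5:-→d6:-→d7:-→d8:-→d9:-→d10:-→d11:-→d12:-→d13:-→d14:-→d15:-→d16:-→d17:-→d18:-→d19:-→d20:-→d21:-→d22:-→d23:-→d24:-→d25:-→d26:-→d27:-→d28:H0 -> H0
  + 54.253.80.0/20 (H1) depth=20
  + 0.0.0.0/0 (H3) depth=0
  lookup 54.253.80.185: bits 001101101111110101010 walk d0:H3→d1:-→d2:-→d3:-→d4:-→d5:-→d6:-→d7:-→d8:-→d9:-→d10:-→d11:-→d12:-→d13:-→d14:-→d15:-→d16:-→d17:-→d18:-→d19:-→d20:H1→d21:- -> H1
  + 233.211.80.0/20 (H2) depth=20
  lookup 54.253.81.125: bits 001101101111110101010 walk d0:H3→d1:-→d2:-→d3:-→d4:-→d5:-→d6:-→d7:-→d8:-→d9:-→d10:-→d11:-→d12:-→d13:-→d14:-→d15:-→d16:-→d17:-→d18:-→d19:-→d20:H1→d21:- -> H1
  lookup 54.253.84.85: bits 0011011011111101010101000101 walk d0:H3→d1:-→d2:-→d3:-→d4:-→d5:-→d6:-→d7:-→d8:-→d9:-→d10:-→d11:-→d12:-→d13:-→d14:-→d15:-→d16:-→d17:-→d18:-→d19:-→d20:H1→d21:-→d22:-→d23:-→d24:-→d25:-→d26:-→d27:-→d28:H0 -> H0
  lookup 54.253.84.82: bits 0011011011111101010101000101 walk d0:H3→d1:-→d2:-→d3:-→d4:-→d5:-→d6:-→d7:-→d8:-→d9:-→d10:-→d11:-→d12:-→d13:-→d14:-→d15:-→d16:-→d17:-→d18:-→d19:-→d20:H1→d21:-→d22:-→d23:-→d24:-→d25:-→d26:-→d27:-→d28:H0 -> H0
  lookup 216.234.124.59: bits 1101 walk d0:H3→d1:-→d2:-→d3:-→d4:- -> H3
  lookup 233.211.80.1: bits 11101001110100110101 walk d0:H3→d1:-→d2:-→d3:-→d4:-→d5:-→d6:-→d7:-→d8:-→d9:-→d10:-→d11:-→d12:-→d13:-→d14:-→d15:-→d16:-→d17:-→d18:-→d19:-→d20:H2 -> H2
  + 0.0.0.0/0 (H3) depth=0

== LOOKUPS ==
["no-route","H0","no-route","H0","H1","H1","H0","H0","H3","H2"]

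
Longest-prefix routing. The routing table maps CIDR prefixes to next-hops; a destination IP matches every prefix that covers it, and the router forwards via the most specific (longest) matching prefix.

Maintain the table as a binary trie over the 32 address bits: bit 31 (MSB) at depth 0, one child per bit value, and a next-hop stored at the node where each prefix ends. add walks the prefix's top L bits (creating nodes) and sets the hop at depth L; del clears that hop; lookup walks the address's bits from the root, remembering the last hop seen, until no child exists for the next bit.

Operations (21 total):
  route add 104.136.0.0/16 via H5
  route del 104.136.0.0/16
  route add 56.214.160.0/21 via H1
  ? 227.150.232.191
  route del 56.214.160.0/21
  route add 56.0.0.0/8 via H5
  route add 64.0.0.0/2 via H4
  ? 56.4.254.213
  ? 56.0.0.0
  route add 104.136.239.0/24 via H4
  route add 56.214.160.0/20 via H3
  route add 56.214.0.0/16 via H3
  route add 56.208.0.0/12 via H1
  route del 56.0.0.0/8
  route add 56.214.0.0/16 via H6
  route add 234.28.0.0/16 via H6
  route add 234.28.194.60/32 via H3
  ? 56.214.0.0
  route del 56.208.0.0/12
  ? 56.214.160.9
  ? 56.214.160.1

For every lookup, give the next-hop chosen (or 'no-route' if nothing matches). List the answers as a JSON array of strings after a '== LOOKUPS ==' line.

Apply in order:
  + 104.136.0.0/16 (H5) depth=16
  del 104.136.0.0/16 (clear depth 16)
  + 56.214.160.0/21 (H1) depth=21
  Q 227.150.232.191: descend ε ; hops seen [∅] ; pick no-route
  del 56.214.160.0/21 (clear depth 21)
  + 56.0.0.0/8 (H5) depth=8
  + 64.0.0.0/2 (H4) depth=2
  Q 56.4.254.213: descend 00111000 ; hops seen [H5] ; pick H5
  Q 56.0.0.0: descend 00111000 ; hops seen [H5] ; pick H5
  + 104.136.239.0/24 (H4) depth=24
  + 56.214.160.0/20 (H3) depth=20
  + 56.214.0.0/16 (H3) depth=16
  + 56.208.0.0/12 (H1) depth=12
  del 56.0.0.0/8 (clear depth 8)
  + 56.214.0.0/16 (H6) depth=16
  + 234.28.0.0/16 (H6) depth=16
  + 234.28.194.60/32 (H3) depth=32
  Q 56.214.0.0: descend 0011100011010110 ; hops seen [H1,H6] ; pick H6
  del 56.208.0.0/12 (clear depth 12)
  Q 56.214.160.9: descend 001110001101011010100 ; hops seen [H6,H3] ; pick H3
  Q 56.214.160.1: descend 001110001101011010100 ; hops seen [H6,H3] ; pick H3

== LOOKUPS ==
["no-route","H5","H5","H6","H3","H3"]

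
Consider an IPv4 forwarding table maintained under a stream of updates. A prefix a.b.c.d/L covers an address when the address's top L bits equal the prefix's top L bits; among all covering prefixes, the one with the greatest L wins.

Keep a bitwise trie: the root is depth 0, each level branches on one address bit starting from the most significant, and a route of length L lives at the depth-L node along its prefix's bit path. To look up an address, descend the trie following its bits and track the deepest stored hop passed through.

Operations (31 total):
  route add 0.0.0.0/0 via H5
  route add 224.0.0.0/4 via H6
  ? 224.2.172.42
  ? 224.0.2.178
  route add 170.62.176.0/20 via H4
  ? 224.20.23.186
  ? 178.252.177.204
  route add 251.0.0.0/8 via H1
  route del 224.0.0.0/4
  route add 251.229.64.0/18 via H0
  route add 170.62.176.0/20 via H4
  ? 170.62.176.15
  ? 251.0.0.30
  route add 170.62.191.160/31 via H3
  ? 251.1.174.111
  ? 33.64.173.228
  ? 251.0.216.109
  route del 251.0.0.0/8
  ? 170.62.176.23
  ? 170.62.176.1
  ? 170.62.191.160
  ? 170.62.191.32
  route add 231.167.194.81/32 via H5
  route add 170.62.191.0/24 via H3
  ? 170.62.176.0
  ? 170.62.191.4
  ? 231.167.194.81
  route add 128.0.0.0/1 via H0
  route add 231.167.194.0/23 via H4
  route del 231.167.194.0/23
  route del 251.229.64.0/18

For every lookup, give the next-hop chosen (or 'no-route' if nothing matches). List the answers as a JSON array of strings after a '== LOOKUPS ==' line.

Trace:
  + 0.0.0.0/0 (H5) depth=0
  + 224.0.0.0/4 (H6) depth=4
  lookup 224.2.172.42: bits 1110 walk d0:H5→d1:-→d2:-→d3:-→d4:H6 -> H6
  lookup 224.0.2.178: bits 1110 walk d0:H5→d1:-→d2:-→d3:-→d4:H6 -> H6
  + 170.62.176.0/20 (H4) depth=20
  lookup 224.20.23.186: bits 1110 walk d0:H5→d1:-→d2:-→d3:-→d4:H6 -> H6
  lookup 178.252.177.204: bits 101 walk d0:H5→d1:-→d2:-→d3:- -> H5
  + 251.0.0.0/8 (H1) depth=8
  - 224.0.0.0/4 clear@4
  + 251.229.64.0/18 (H0) depth=18
  + 170.62.176.0/20 (H4) depth=20
  lookup 170.62.176.15: bits 10101010001111101011 walk d0:H5→d1:-→d2:-→d3:-→d4:-→d5:-→d6:-→d7:-→d8:-→d9:-→d10:-→d11:-→d12:-→d13:-→d14:-→d15:-→d16:-→d17:-→d18:-→d19:-→d20:H4 -> H4
  lookup 251.0.0.30: bits 11111011 walk d0:H5→d1:-→d2:-→d3:-→d4:-→d5:-→d6:-→d7:-→d8:H1 -> H1
  + 170.62.191.160/31 (H3) depth=31
  lookup 251.1.174.111: bits 11111011 walk d0:H5→d1:-→d2:-→d3:-→d4:-→d5:-→d6:-→d7:-→d8:H1 -> H1
  lookup 33.64.173.228: bits ε walk d0:H5 -> H5
  lookup 251.0.216.109: bits 11111011 walk d0:H5→d1:-→d2:-→d3:-→d4:-→d5:-→d6:-→d7:-→d8:H1 -> H1
  - 251.0.0.0/8 clear@8
  lookup 170.62.176.23: bits 10101010001111101011 walk d0:H5→d1:-→d2:-→d3:-→d4:-→d5:-→d6:-→d7:-→d8:-→d9:-→d10:-→d11:-→d12:-→d13:-→d14:-→d15:-→d16:-→d17:-→d18:-→d19:-→d20:H4 -> H4
  lookup 170.62.176.1: bits 10101010001111101011 walk d0:H5→d1:-→d2:-→d3:-→d4:-→d5:-→d6:-→d7:-→d8:-→d9:-→d10:-→d11:-→d12:-→d13:-→d14:-→d15:-→d16:-→d17:-→d18:-→d19:-→d20:H4 -> H4
  lookup 170.62.191.160: bits 1010101000111110101111111010000 walk d0:H5→d1:-→d2:-→d3:-→d4:-→d5:-→d6:-→d7:-→d8:-→d9:-→d10:-→d11:-→d12:-→d13:-→d14:-→d15:-→d16:-→d17:-→d18:-→d19:-→d20:H4→d21:-→d22:-→d23:-→d24:-→d25:-→d26:-→d27:-→d28:-→d29:-→d30:-→d31:H3 -> H3
  lookup 170.62.191.32: bits 101010100011111010111111 walk d0:H5→d1:-→d2:-→d3:-→d4:-→d5:-→d6:-→d7:-→d8:-→d9:-→d10:-→d11:-→d12:-→d13:-→d14:-→d15:-→d16:-→d17:-→d18:-→d19:-→d20:H4→d21:-→d22:-→d23:-→d24:- -> H4
  + 231.167.194.81/32 (H5) depth=32
  + 170.62.191.0/24 (H3) depth=24
  lookup 170.62.176.0: bits 10101010001111101011 walk d0:H5→d1:-→d2:-→d3:-→d4:-→d5:-→d6:-→d7:-→d8:-→d9:-→d10:-→d11:-→d12:-→d13:-→d14:-→d15:-→d16:-→d17:-→d18:-→d19:-→d20:H4 -> H4
  lookup 170.62.191.4: bits 101010100011111010111111 walk d0:H5→d1:-→d2:-→d3:-→d4:-→d5:-→d6:-→d7:-→d8:-→d9:-→d10:-→d11:-→d12:-→d13:-→d14:-→d15:-→d16:-→d17:-→d18:-→d19:-→d20:H4→d21:-→d22:-→d23:-→d24:H3 -> H3
  lookup 231.167.194.81: bits 11100111101001111100001001010001 walk d0:H5→d1:-→d2:-→d3:-→d4:-→d5:-→d6:-→d7:-→d8:-→d9:-→d10:-→d11:-→d12:-→d13:-→d14:-→d15:-→d16:-→d17:-→d18:-→d19:-→d20:-→d21:-→d22:-→d23:-→d24:-→d25:-→d26:-→d27:-→d28:-→d29:-→d30:-→d31:-→d32:H5 -> H5
  + 128.0.0.0/1 (H0) depth=1
  + 231.167.194.0/23 (H4) depth=23
  - 231.167.194.0/23 clear@23
  - 251.229.64.0/18 clear@18

== LOOKUPS ==
["H6","H6","H6","H5","H4","H1","H1","H5","H1","H4","H4","H3","H4","H4","H3","H5"]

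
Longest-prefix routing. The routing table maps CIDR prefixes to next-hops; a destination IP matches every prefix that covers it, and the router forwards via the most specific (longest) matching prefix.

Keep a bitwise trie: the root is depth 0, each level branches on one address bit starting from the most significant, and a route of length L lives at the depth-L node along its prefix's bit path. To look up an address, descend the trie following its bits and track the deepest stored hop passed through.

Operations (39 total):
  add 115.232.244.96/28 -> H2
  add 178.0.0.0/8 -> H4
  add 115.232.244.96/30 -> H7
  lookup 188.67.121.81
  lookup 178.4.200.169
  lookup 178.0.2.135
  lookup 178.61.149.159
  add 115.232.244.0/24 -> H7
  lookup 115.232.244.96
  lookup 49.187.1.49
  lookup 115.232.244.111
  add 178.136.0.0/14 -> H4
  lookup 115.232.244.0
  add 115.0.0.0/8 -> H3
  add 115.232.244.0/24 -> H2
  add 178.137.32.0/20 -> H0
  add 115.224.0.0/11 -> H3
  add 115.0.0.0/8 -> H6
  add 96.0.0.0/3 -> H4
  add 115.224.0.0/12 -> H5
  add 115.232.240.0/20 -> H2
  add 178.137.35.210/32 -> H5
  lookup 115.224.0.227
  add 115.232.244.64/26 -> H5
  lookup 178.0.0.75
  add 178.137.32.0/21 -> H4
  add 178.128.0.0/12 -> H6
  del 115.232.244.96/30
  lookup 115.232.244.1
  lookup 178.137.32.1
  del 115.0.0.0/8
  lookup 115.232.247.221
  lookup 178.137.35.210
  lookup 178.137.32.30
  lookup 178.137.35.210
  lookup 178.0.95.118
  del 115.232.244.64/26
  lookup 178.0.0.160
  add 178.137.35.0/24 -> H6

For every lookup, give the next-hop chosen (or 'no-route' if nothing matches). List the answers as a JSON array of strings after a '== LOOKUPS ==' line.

Apply in order:
  + 115.232.244.96/28 (H2) depth=28
  + 178.0.0.0/8 (H4) depth=8
  + 115.232.244.96/30 (H7) depth=30
  Q 188.67.121.81: descend 1011 ; hops seen [∅] ; pick no-route
  Q 178.4.200.169: descend 10110010 ; hops seen [H4] ; pick H4
  Q 178.0.2.135: descend 10110010 ; hops seen [H4] ; pick H4
  Q 178.61.149.159: descend 10110010 ; hops seen [H4] ; pick H4
  + 115.232.244.0/24 (H7) depth=24
  Q 115.232.244.96: descend 011100111110100011110100011000 ; hops seen [H7,H2,H7] ; pick H7
  Q 49.187.1.49: descend 0 ; hops seen [∅] ; pick no-route
  Q 115.232.244.111: descend 0111001111101000111101000110 ; hops seen [H7,H2] ; pick H2
  + 178.136.0.0/14 (H4) depth=14
  Q 115.232.244.0: descend 0111001111101000111101000 ; hops seen [H7] ; pick H7
  + 115.0.0.0/8 (H3) depth=8
  + 115.232.244.0/24 (H2) depth=24
  + 178.137.32.0/20 (H0) depth=20
  + 115.224.0.0/11 (H3) depth=11
  + 115.0.0.0/8 (H6) depth=8
  + 96.0.0.0/3 (H4) depth=3
  + 115.224.0.0/12 (H5) depth=12
  + 115.232.240.0/20 (H2) depth=20
  + 178.137.35.210/32 (H5) depth=32
  Q 115.224.0.227: descend 011100111110 ; hops seen [H4,H6,H3,H5] ; pick H5
  + 115.232.244.64/26 (H5) depth=26
  Q 178.0.0.75: descend 10110010 ; hops seen [H4] ; pick H4
  + 178.137.32.0/21 (H4) depth=21
  + 178.128.0.0/12 (H6) depth=12
  - 115.232.244.96/30 clear@30
  Q 115.232.244.1: descend 0111001111101000111101000 ; hops seen [H4,H6,H3,H5,H2,H2] ; pick H2
  Q 178.137.32.1: descend 1011001010001001001000 ; hops seen [H4,H6,H4,H0,H4] ; pick H4
  - 115.0.0.0/8 clear@8
  Q 115.232.247.221: descend 0111001111101000111101 ; hops seen [H4,H3,H5,H2] ; pick H2
  Q 178.137.35.210: descend 10110010100010010010001111010010 ; hops seen [H4,H6,H4,H0,H4,H5] ; pick H5
  Q 178.137.32.30: descend 1011001010001001001000 ; hops seen [H4,H6,H4,H0,H4] ; pick H4
  Q 178.137.35.210: descend 10110010100010010010001111010010 ; hops seen [H4,H6,H4,H0,H4,H5] ; pick H5
  Q 178.0.95.118: descend 10110010 ; hops seen [H4] ; pick H4
  - 115.232.244.64/26 clear@26
  Q 178.0.0.160: descend 10110010 ; hops seen [H4] ; pick H4
  + 178.137.35.0/24 (H6) depth=24

== LOOKUPS ==
["no-route","H4","H4","H4","H7","no-route","H2","H7","H5","H4","H2","H4","H2","H5","H4","H5","H4","H4"]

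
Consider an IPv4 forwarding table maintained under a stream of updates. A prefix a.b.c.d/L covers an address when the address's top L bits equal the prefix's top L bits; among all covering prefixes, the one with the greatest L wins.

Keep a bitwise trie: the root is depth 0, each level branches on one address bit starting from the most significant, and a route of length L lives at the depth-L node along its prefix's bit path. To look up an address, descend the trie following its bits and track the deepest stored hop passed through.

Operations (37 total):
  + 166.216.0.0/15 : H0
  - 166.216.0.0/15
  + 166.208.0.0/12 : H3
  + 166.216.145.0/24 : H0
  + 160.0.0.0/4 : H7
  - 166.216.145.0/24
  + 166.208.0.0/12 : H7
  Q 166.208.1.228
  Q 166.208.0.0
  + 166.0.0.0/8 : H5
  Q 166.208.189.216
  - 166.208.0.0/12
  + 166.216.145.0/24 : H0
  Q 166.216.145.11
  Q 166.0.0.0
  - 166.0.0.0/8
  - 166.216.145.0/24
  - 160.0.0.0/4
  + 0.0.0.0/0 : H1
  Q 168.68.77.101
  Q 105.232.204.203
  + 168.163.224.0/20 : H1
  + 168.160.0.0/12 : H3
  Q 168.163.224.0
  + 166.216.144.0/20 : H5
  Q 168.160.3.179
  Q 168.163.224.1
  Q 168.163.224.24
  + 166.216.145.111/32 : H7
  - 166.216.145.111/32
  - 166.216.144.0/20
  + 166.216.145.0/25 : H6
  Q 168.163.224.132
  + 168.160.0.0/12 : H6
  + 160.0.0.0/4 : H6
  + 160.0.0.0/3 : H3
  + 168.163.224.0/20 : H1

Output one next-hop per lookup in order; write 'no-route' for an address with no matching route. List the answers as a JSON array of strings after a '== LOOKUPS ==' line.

Process each operation:
  add 166.216.0.0/15 -> H0 at depth 15
  - 166.216.0.0/15 clear@15
  add 166.208.0.0/12 -> H3 at depth 12
  add 166.216.145.0/24 -> H0 at depth 24
  add 160.0.0.0/4 -> H7 at depth 4
  - 166.216.145.0/24 clear@24
  add 166.208.0.0/12 -> H7 at depth 12
  Q 166.208.1.228: descend 101001101101 ; hops seen [H7,H7] ; pick H7
  Q 166.208.0.0: descend 101001101101 ; hops seen [H7,H7] ; pick H7
  add 166.0.0.0/8 -> H5 at depth 8
  Q 166.208.189.216: descend 101001101101 ; hops seen [H7,H5,H7] ; pick H7
  - 166.208.0.0/12 clear@12
  add 166.216.145.0/24 -> H0 at depth 24
  Q 166.216.145.11: descend 101001101101100010010001 ; hops seen [H7,H5,H0] ; pick H0
  Q 166.0.0.0: descend 10100110 ; hops seen [H7,H5] ; pick H5
  - 166.0.0.0/8 clear@8
  - 166.216.145.0/24 clear@24
  - 160.0.0.0/4 clear@4
  add 0.0.0.0/0 -> H1 at depth 0
  Q 168.68.77.101: descend 1010 ; hops seen [H1] ; pick H1
  Q 105.232.204.203: descend ε ; hops seen [H1] ; pick H1
  add 168.163.224.0/20 -> H1 at depth 20
  add 168.160.0.0/12 -> H3 at depth 12
  Q 168.163.224.0: descend 10101000101000111110 ; hops seen [H1,H3,H1] ; pick H1
  add 166.216.144.0/20 -> H5 at depth 20
  Q 168.160.3.179: descend 10101000101000 ; hops seen [H1,H3] ; pick H3
  Q 168.163.224.1: descend 10101000101000111110 ; hops seen [H1,H3,H1] ; pick H1
  Q 168.163.224.24: descend 10101000101000111110 ; hops seen [H1,H3,H1] ; pick H1
  add 166.216.145.111/32 -> H7 at depth 32
  - 166.216.145.111/32 clear@32
  - 166.216.144.0/20 clear@20
  add 166.216.145.0/25 -> H6 at depth 25
  Q 168.163.224.132: descend 10101000101000111110 ; hops seen [H1,H3,H1] ; pick H1
  add 168.160.0.0/12 -> H6 at depth 12
  add 160.0.0.0/4 -> H6 at depth 4
  add 160.0.0.0/3 -> H3 at depth 3
  add 168.163.224.0/20 -> H1 at depth 20

== LOOKUPS ==
["H7","H7","H7","H0","H5","H1","H1","H1","H3","H1","H1","H1"]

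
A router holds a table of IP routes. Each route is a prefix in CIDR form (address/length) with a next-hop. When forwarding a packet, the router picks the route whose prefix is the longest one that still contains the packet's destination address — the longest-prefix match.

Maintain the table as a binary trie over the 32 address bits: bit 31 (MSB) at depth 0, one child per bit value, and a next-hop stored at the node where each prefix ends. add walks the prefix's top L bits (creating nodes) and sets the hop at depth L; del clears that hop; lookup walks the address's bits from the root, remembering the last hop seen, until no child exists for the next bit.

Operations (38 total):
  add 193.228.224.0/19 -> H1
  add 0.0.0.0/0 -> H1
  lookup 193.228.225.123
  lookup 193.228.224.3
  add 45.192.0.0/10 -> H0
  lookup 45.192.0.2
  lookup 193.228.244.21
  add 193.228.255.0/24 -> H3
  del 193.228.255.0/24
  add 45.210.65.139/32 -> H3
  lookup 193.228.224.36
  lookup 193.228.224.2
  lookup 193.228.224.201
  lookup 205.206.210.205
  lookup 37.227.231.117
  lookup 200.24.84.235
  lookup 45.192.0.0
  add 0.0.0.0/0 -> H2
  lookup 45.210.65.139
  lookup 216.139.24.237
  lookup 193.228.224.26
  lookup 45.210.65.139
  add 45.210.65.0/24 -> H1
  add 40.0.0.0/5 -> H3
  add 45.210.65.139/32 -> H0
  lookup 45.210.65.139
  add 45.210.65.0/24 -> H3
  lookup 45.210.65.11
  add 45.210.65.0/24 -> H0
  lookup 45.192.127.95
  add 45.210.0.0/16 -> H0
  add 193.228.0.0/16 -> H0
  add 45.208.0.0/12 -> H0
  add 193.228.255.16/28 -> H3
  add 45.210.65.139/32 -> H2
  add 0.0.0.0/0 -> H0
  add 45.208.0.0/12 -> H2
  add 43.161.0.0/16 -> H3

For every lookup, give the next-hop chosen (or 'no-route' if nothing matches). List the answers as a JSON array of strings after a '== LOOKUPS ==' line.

Process each operation:
  add 193.228.224.0/19 -> H1 at depth 19
  add 0.0.0.0/0 -> H1 at depth 0
  Q 193.228.225.123: descend 1100000111100100111 ; hops seen [H1,H1] ; pick H1
  Q 193.228.224.3: descend 1100000111100100111 ; hops seen [H1,H1] ; pick H1
  add 45.192.0.0/10 -> H0 at depth 10
  Q 45.192.0.2: descend 0010110111 ; hops seen [H1,H0] ; pick H0
  Q 193.228.244.21: descend 1100000111100100111 ; hops seen [H1,H1] ; pick H1
  add 193.228.255.0/24 -> H3 at depth 24
  del 193.228.255.0/24 (clear depth 24)
  add 45.210.65.139/32 -> H3 at depth 32
  Q 193.228.224.36: descend 1100000111100100111 ; hops seen [H1,H1] ; pick H1
  Q 193.228.224.2: descend 1100000111100100111 ; hops seen [H1,H1] ; pick H1
  Q 193.228.224.201: descend 1100000111100100111 ; hops seen [H1,H1] ; pick H1
  Q 205.206.210.205: descend 1100 ; hops seen [H1] ; pick H1
  Q 37.227.231.117: descend 0010 ; hops seen [H1] ; pick H1
  Q 200.24.84.235: descend 1100 ; hops seen [H1] ; pick H1
  Q 45.192.0.0: descend 00101101110 ; hops seen [H1,H0] ; pick H0
  add 0.0.0.0/0 -> H2 at depth 0
  Q 45.210.65.139: descend 00101101110100100100000110001011 ; hops seen [H2,H0,H3] ; pick H3
  Q 216.139.24.237: descend 110 ; hops seen [H2] ; pick H2
  Q 193.228.224.26: descend 1100000111100100111 ; hops seen [H2,H1] ; pick H1
  Q 45.210.65.139: descend 00101101110100100100000110001011 ; hops seen [H2,H0,H3] ; pick H3
  add 45.210.65.0/24 -> H1 at depth 24
  add 40.0.0.0/5 -> H3 at depth 5
  add 45.210.65.139/32 -> H0 at depth 32
  Q 45.210.65.139: descend 00101101110100100100000110001011 ; hops seen [H2,H3,H0,H1,H0] ; pick H0
  add 45.210.65.0/24 -> H3 at depth 24
  Q 45.210.65.11: descend 001011011101001001000001 ; hops seen [H2,H3,H0,H3] ; pick H3
  add 45.210.65.0/24 -> H0 at depth 24
  Q 45.192.127.95: descend 00101101110 ; hops seen [H2,H3,H0] ; pick H0
  add 45.210.0.0/16 -> H0 at depth 16
  add 193.228.0.0/16 -> H0 at depth 16
  add 45.208.0.0/12 -> H0 at depth 12
  add 193.228.255.16/28 -> H3 at depth 28
  add 45.210.65.139/32 -> H2 at depth 32
  add 0.0.0.0/0 -> H0 at depth 0
  add 45.208.0.0/12 -> H2 at depth 12
  add 43.161.0.0/16 -> H3 at depth 16

== LOOKUPS ==
["H1","H1","H0","H1","H1","H1","H1","H1","H1","H1","H0","H3","H2","H1","H3","H0","H3","H0"]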